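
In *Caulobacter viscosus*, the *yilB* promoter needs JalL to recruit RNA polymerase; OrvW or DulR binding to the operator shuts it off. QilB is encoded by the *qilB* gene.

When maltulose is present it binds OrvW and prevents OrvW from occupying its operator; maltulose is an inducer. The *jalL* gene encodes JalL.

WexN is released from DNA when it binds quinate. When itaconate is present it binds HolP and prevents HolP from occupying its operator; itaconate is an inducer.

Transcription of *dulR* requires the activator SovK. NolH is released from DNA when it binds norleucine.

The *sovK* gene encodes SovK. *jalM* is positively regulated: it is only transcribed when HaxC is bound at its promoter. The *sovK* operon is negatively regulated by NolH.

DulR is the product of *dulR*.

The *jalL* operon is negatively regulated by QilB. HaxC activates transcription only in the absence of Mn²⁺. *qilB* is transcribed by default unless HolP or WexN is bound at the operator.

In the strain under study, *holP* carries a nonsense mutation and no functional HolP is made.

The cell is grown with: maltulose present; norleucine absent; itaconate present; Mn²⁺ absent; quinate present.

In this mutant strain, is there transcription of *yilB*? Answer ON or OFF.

Maltulose is present, so OrvW is inactive.
Norleucine is absent, so NolH is active.
With repressor NolH bound, *sovK* is not transcribed.
So SovK is not produced.
Required activator SovK is absent, so *dulR* is not transcribed.
So DulR is not produced.
HolP is non-functional in this strain, so it has no effect.
Quinate is present, so WexN is inactive.
With no repressor bound, *qilB* is transcribed.
So QilB is produced and active.
With repressor QilB bound, *jalL* is not transcribed.
So JalL is not produced.
Required activator JalL is absent, so *yilB* is not transcribed.

OFF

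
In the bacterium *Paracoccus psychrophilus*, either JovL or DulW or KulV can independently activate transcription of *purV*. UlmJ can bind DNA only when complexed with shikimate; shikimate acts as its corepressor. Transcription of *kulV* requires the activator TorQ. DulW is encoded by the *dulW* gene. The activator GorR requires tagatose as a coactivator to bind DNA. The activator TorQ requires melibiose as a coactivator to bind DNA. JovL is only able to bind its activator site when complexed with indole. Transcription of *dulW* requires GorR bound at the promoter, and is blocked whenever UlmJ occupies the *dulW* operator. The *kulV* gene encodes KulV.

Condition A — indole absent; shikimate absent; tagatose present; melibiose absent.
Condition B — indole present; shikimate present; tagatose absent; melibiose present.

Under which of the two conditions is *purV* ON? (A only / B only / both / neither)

both

Condition A:
Indole is absent, so JovL is inactive.
Shikimate is absent, so UlmJ is inactive.
Tagatose is present, so GorR is active.
No repressor is bound and GorR is active, so *dulW* is transcribed.
So DulW is produced and active.
Melibiose is absent, so TorQ is inactive.
Required activator TorQ is absent, so *kulV* is not transcribed.
So KulV is not produced.
Activator DulW is present, so *purV* is transcribed.
→ *purV* is ON in A.
Condition B:
Indole is present, so JovL is active.
Shikimate is present, so UlmJ is active.
Tagatose is absent, so GorR is inactive.
With repressor UlmJ bound, *dulW* is not transcribed.
So DulW is not produced.
Melibiose is present, so TorQ is active.
No repressor is bound and TorQ is active, so *kulV* is transcribed.
So KulV is produced and active.
Activator JovL is present, so *purV* is transcribed.
→ *purV* is ON in B.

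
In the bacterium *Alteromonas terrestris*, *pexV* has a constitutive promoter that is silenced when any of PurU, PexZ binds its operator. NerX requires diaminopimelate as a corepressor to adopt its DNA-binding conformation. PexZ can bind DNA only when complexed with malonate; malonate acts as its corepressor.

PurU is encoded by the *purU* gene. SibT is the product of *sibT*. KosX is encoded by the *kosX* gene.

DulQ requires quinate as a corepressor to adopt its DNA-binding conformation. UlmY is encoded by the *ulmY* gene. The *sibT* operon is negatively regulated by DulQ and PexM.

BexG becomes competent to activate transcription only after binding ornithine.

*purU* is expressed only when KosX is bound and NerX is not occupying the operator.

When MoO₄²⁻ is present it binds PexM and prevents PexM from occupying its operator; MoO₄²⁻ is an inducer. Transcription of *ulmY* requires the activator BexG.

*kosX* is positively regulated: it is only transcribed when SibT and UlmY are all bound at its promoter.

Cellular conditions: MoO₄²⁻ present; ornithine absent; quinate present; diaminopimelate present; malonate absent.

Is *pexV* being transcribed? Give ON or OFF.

ON

Diaminopimelate is present, so NerX is active.
Quinate is present, so DulQ is active.
MoO₄²⁻ is present, so PexM is inactive.
With repressor DulQ bound, *sibT* is not transcribed.
So SibT is not produced.
Ornithine is absent, so BexG is inactive.
Required activator BexG is absent, so *ulmY* is not transcribed.
So UlmY is not produced.
Required activator SibT is absent, so *kosX* is not transcribed.
So KosX is not produced.
With repressor NerX bound, *purU* is not transcribed.
So PurU is not produced.
Malonate is absent, so PexZ is inactive.
With no repressor bound, *pexV* is transcribed.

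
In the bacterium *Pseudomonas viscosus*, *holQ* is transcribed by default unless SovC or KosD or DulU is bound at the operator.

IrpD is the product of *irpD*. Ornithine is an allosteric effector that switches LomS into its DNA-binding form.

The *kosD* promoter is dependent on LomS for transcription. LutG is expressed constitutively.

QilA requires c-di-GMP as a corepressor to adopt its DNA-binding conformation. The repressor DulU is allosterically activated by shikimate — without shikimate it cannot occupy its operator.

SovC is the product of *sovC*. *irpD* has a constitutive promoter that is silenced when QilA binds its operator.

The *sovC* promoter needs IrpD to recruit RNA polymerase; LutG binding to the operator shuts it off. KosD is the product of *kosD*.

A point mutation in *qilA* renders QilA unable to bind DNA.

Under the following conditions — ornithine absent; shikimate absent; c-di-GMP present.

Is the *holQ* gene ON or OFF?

LutG is produced constitutively and is active.
QilA is non-functional in this strain, so it has no effect.
With no repressor bound, *irpD* is transcribed.
So IrpD is produced and active.
With repressor LutG bound, *sovC* is not transcribed.
So SovC is not produced.
Ornithine is absent, so LomS is inactive.
Required activator LomS is absent, so *kosD* is not transcribed.
So KosD is not produced.
Shikimate is absent, so DulU is inactive.
With no repressor bound, *holQ* is transcribed.

ON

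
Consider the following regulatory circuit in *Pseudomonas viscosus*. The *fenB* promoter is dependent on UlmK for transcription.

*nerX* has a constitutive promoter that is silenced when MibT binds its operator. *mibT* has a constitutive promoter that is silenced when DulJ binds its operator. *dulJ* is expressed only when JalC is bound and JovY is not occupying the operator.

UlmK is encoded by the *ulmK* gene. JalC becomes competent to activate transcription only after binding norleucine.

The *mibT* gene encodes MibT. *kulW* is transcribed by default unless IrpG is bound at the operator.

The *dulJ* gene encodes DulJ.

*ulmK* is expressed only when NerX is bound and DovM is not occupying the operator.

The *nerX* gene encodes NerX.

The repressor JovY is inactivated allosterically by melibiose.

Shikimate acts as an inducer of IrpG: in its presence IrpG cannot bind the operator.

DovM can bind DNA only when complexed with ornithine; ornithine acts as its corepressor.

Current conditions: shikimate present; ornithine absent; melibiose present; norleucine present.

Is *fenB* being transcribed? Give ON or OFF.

ON

Melibiose is present, so JovY is inactive.
Norleucine is present, so JalC is active.
No repressor is bound and JalC is active, so *dulJ* is transcribed.
So DulJ is produced and active.
With repressor DulJ bound, *mibT* is not transcribed.
So MibT is not produced.
With no repressor bound, *nerX* is transcribed.
So NerX is produced and active.
Ornithine is absent, so DovM is inactive.
No repressor is bound and NerX is active, so *ulmK* is transcribed.
So UlmK is produced and active.
No repressor is bound and UlmK is active, so *fenB* is transcribed.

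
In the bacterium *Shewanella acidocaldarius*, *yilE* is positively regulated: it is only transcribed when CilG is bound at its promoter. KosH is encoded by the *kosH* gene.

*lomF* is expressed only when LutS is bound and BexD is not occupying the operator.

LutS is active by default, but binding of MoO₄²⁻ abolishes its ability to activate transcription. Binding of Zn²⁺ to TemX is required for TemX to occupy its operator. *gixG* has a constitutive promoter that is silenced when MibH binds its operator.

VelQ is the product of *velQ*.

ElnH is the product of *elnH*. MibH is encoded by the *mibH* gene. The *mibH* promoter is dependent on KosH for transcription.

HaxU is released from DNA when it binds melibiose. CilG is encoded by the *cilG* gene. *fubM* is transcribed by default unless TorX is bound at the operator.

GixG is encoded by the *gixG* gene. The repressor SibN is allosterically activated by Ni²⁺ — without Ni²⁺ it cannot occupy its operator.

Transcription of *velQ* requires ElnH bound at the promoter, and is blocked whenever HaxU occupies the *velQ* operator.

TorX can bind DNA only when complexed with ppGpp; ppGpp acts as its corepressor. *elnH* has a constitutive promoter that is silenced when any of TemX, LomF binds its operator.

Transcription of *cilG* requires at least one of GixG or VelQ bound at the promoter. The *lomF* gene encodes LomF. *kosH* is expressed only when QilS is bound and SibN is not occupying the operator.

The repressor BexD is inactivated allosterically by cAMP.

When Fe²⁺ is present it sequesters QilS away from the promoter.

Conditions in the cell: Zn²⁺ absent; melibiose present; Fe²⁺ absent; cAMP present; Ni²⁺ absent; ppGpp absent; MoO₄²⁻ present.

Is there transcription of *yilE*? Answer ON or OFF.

Ni²⁺ is absent, so SibN is inactive.
Fe²⁺ is absent, so QilS is active.
No repressor is bound and QilS is active, so *kosH* is transcribed.
So KosH is produced and active.
No repressor is bound and KosH is active, so *mibH* is transcribed.
So MibH is produced and active.
With repressor MibH bound, *gixG* is not transcribed.
So GixG is not produced.
Zn²⁺ is absent, so TemX is inactive.
cAMP is present, so BexD is inactive.
MoO₄²⁻ is present, so LutS is inactive.
Required activator LutS is absent, so *lomF* is not transcribed.
So LomF is not produced.
With no repressor bound, *elnH* is transcribed.
So ElnH is produced and active.
Melibiose is present, so HaxU is inactive.
No repressor is bound and ElnH is active, so *velQ* is transcribed.
So VelQ is produced and active.
Activator VelQ is present, so *cilG* is transcribed.
So CilG is produced and active.
No repressor is bound and CilG is active, so *yilE* is transcribed.

ON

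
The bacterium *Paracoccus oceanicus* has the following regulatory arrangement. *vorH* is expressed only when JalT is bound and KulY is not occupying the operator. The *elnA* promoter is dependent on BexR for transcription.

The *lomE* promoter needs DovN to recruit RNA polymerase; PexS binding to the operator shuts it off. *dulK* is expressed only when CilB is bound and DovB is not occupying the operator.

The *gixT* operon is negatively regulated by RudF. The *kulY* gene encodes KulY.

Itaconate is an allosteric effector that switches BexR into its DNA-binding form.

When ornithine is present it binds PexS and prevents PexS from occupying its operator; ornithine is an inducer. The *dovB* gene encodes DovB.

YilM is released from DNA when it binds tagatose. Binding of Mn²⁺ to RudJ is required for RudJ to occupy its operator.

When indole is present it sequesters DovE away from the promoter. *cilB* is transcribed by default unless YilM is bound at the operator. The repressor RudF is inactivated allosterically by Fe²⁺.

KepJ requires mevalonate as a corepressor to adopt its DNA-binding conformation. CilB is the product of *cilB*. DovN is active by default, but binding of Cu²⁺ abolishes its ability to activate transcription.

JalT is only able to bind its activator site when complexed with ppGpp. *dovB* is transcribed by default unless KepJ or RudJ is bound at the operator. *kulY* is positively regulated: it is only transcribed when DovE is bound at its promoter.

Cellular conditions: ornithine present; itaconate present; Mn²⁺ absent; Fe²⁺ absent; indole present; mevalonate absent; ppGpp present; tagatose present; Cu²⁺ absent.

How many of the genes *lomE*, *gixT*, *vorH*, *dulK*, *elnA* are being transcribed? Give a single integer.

Cu²⁺ is absent, so DovN is active.
Ornithine is present, so PexS is inactive.
No repressor is bound and DovN is active, so *lomE* is transcribed.
→ *lomE* is ON.
Fe²⁺ is absent, so RudF is active.
With repressor RudF bound, *gixT* is not transcribed.
→ *gixT* is OFF.
ppGpp is present, so JalT is active.
Indole is present, so DovE is inactive.
Required activator DovE is absent, so *kulY* is not transcribed.
So KulY is not produced.
No repressor is bound and JalT is active, so *vorH* is transcribed.
→ *vorH* is ON.
Mevalonate is absent, so KepJ is inactive.
Mn²⁺ is absent, so RudJ is inactive.
With no repressor bound, *dovB* is transcribed.
So DovB is produced and active.
Tagatose is present, so YilM is inactive.
With no repressor bound, *cilB* is transcribed.
So CilB is produced and active.
With repressor DovB bound, *dulK* is not transcribed.
→ *dulK* is OFF.
Itaconate is present, so BexR is active.
No repressor is bound and BexR is active, so *elnA* is transcribed.
→ *elnA* is ON.
3 of the 5 genes are transcribed.

3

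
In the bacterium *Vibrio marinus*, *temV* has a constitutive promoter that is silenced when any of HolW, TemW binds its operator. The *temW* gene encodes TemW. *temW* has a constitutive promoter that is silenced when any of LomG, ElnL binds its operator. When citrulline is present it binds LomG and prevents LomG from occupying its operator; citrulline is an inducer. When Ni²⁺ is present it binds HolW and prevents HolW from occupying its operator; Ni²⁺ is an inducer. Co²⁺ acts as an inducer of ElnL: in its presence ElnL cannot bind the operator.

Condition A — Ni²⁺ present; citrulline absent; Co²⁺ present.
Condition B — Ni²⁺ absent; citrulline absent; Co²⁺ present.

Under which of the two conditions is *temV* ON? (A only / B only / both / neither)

A only

Condition A:
Ni²⁺ is present, so HolW is inactive.
Citrulline is absent, so LomG is active.
Co²⁺ is present, so ElnL is inactive.
With repressor LomG bound, *temW* is not transcribed.
So TemW is not produced.
With no repressor bound, *temV* is transcribed.
→ *temV* is ON in A.
Condition B:
Ni²⁺ is absent, so HolW is active.
Citrulline is absent, so LomG is active.
Co²⁺ is present, so ElnL is inactive.
With repressor LomG bound, *temW* is not transcribed.
So TemW is not produced.
With repressor HolW bound, *temV* is not transcribed.
→ *temV* is OFF in B.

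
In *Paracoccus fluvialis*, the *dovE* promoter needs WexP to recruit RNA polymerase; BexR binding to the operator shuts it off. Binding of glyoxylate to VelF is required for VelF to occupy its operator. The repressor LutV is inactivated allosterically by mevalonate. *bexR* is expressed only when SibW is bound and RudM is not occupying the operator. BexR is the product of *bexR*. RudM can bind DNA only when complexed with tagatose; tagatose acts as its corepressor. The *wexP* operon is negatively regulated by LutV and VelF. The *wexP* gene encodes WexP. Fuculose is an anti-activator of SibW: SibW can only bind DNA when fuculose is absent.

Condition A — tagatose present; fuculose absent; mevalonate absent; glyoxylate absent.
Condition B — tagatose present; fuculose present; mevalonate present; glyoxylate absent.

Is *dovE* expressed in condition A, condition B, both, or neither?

Condition A:
Tagatose is present, so RudM is active.
Fuculose is absent, so SibW is active.
With repressor RudM bound, *bexR* is not transcribed.
So BexR is not produced.
Mevalonate is absent, so LutV is active.
Glyoxylate is absent, so VelF is inactive.
With repressor LutV bound, *wexP* is not transcribed.
So WexP is not produced.
Required activator WexP is absent, so *dovE* is not transcribed.
→ *dovE* is OFF in A.
Condition B:
Tagatose is present, so RudM is active.
Fuculose is present, so SibW is inactive.
With repressor RudM bound, *bexR* is not transcribed.
So BexR is not produced.
Mevalonate is present, so LutV is inactive.
Glyoxylate is absent, so VelF is inactive.
With no repressor bound, *wexP* is transcribed.
So WexP is produced and active.
No repressor is bound and WexP is active, so *dovE* is transcribed.
→ *dovE* is ON in B.

B only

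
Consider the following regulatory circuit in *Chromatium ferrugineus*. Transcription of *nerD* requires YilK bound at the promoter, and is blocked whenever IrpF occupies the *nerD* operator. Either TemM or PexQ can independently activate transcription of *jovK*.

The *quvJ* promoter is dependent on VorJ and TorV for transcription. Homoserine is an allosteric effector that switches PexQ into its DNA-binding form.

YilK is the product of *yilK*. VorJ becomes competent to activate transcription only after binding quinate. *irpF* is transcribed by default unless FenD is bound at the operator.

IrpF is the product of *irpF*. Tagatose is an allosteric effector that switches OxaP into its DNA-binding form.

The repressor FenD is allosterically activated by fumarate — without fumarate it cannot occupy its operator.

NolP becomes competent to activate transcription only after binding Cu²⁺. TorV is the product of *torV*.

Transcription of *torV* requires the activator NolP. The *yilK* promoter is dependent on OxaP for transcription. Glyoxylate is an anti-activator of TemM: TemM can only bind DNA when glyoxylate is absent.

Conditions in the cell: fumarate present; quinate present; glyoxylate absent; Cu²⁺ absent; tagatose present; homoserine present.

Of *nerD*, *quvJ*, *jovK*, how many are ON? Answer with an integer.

Tagatose is present, so OxaP is active.
No repressor is bound and OxaP is active, so *yilK* is transcribed.
So YilK is produced and active.
Fumarate is present, so FenD is active.
With repressor FenD bound, *irpF* is not transcribed.
So IrpF is not produced.
No repressor is bound and YilK is active, so *nerD* is transcribed.
→ *nerD* is ON.
Quinate is present, so VorJ is active.
Cu²⁺ is absent, so NolP is inactive.
Required activator NolP is absent, so *torV* is not transcribed.
So TorV is not produced.
Required activator TorV is absent, so *quvJ* is not transcribed.
→ *quvJ* is OFF.
Glyoxylate is absent, so TemM is active.
Homoserine is present, so PexQ is active.
Activator TemM is present, so *jovK* is transcribed.
→ *jovK* is ON.
2 of the 3 genes are transcribed.

2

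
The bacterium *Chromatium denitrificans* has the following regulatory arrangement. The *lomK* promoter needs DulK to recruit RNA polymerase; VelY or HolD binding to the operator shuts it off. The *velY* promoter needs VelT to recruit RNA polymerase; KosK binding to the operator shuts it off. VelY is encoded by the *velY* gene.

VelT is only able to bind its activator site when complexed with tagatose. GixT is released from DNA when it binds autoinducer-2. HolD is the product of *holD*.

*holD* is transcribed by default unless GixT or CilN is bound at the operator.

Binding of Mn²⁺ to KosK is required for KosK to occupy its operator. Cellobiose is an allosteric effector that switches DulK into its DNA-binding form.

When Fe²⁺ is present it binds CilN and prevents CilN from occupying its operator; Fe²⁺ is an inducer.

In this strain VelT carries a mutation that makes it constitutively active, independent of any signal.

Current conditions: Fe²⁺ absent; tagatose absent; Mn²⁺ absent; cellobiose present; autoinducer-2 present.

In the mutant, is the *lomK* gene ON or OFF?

Mn²⁺ is absent, so KosK is inactive.
VelT is constitutively active in this strain.
No repressor is bound and VelT is active, so *velY* is transcribed.
So VelY is produced and active.
Autoinducer-2 is present, so GixT is inactive.
Fe²⁺ is absent, so CilN is active.
With repressor CilN bound, *holD* is not transcribed.
So HolD is not produced.
Cellobiose is present, so DulK is active.
With repressor VelY bound, *lomK* is not transcribed.

OFF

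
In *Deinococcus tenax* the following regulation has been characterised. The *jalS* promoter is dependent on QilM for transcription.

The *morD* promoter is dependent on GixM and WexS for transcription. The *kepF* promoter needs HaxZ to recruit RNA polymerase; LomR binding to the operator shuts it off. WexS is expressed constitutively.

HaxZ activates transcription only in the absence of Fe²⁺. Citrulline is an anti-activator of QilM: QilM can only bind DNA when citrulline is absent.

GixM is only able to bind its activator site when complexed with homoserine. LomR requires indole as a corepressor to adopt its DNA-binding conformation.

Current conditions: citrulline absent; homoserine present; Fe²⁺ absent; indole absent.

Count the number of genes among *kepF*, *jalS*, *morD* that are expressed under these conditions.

Indole is absent, so LomR is inactive.
Fe²⁺ is absent, so HaxZ is active.
No repressor is bound and HaxZ is active, so *kepF* is transcribed.
→ *kepF* is ON.
Citrulline is absent, so QilM is active.
No repressor is bound and QilM is active, so *jalS* is transcribed.
→ *jalS* is ON.
Homoserine is present, so GixM is active.
WexS is produced constitutively and is active.
No repressor is bound and GixM and WexS are active, so *morD* is transcribed.
→ *morD* is ON.
3 of the 3 genes are transcribed.

3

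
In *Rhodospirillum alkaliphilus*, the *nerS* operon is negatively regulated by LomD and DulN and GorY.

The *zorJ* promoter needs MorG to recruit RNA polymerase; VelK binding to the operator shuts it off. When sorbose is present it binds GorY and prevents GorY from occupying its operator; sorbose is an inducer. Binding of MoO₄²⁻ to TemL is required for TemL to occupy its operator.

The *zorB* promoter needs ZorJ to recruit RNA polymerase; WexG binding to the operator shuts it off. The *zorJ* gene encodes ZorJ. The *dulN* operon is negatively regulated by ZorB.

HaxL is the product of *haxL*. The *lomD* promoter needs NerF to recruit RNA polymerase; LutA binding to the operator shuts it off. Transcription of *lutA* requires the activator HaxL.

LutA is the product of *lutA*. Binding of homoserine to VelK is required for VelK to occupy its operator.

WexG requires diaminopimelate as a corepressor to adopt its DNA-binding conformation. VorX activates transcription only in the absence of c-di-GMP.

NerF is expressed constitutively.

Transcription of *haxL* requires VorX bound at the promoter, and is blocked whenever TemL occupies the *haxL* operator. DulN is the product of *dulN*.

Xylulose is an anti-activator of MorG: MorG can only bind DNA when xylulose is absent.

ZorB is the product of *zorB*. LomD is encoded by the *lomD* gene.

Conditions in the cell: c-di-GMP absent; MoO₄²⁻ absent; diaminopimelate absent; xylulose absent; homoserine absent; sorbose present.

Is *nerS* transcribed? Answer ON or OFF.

c-di-GMP is absent, so VorX is active.
MoO₄²⁻ is absent, so TemL is inactive.
No repressor is bound and VorX is active, so *haxL* is transcribed.
So HaxL is produced and active.
No repressor is bound and HaxL is active, so *lutA* is transcribed.
So LutA is produced and active.
NerF is produced constitutively and is active.
With repressor LutA bound, *lomD* is not transcribed.
So LomD is not produced.
Homoserine is absent, so VelK is inactive.
Xylulose is absent, so MorG is active.
No repressor is bound and MorG is active, so *zorJ* is transcribed.
So ZorJ is produced and active.
Diaminopimelate is absent, so WexG is inactive.
No repressor is bound and ZorJ is active, so *zorB* is transcribed.
So ZorB is produced and active.
With repressor ZorB bound, *dulN* is not transcribed.
So DulN is not produced.
Sorbose is present, so GorY is inactive.
With no repressor bound, *nerS* is transcribed.

ON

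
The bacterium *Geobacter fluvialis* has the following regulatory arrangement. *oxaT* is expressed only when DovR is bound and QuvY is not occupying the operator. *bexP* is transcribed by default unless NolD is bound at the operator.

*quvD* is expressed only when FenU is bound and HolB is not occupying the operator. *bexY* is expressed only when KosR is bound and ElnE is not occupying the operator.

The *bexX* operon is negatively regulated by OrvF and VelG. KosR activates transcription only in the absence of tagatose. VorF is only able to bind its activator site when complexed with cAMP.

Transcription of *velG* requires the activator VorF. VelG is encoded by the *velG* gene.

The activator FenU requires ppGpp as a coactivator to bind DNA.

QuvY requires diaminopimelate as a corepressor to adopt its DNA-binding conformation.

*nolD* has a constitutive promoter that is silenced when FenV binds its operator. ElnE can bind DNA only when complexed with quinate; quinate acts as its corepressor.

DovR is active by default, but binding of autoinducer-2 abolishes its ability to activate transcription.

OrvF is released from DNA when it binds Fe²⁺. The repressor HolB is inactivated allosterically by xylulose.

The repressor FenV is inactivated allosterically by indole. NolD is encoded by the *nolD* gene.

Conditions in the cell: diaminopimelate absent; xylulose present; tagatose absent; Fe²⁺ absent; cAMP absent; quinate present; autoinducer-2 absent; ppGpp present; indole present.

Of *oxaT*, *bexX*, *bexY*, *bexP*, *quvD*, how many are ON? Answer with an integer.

Diaminopimelate is absent, so QuvY is inactive.
Autoinducer-2 is absent, so DovR is active.
No repressor is bound and DovR is active, so *oxaT* is transcribed.
→ *oxaT* is ON.
Fe²⁺ is absent, so OrvF is active.
cAMP is absent, so VorF is inactive.
Required activator VorF is absent, so *velG* is not transcribed.
So VelG is not produced.
With repressor OrvF bound, *bexX* is not transcribed.
→ *bexX* is OFF.
Tagatose is absent, so KosR is active.
Quinate is present, so ElnE is active.
With repressor ElnE bound, *bexY* is not transcribed.
→ *bexY* is OFF.
Indole is present, so FenV is inactive.
With no repressor bound, *nolD* is transcribed.
So NolD is produced and active.
With repressor NolD bound, *bexP* is not transcribed.
→ *bexP* is OFF.
Xylulose is present, so HolB is inactive.
ppGpp is present, so FenU is active.
No repressor is bound and FenU is active, so *quvD* is transcribed.
→ *quvD* is ON.
2 of the 5 genes are transcribed.

2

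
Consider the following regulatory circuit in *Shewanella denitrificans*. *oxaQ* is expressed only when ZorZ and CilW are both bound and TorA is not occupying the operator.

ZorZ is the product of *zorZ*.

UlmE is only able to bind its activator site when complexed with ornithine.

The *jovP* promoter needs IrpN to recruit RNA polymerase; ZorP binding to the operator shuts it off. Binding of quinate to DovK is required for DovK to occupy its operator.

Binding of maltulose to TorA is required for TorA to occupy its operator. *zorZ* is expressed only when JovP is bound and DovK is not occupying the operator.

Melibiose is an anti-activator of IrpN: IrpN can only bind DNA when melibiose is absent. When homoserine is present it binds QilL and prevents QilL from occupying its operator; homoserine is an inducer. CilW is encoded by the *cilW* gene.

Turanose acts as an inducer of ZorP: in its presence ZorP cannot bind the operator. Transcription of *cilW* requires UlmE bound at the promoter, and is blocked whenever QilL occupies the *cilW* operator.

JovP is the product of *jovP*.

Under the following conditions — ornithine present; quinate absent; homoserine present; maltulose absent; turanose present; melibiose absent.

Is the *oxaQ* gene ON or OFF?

ON

Quinate is absent, so DovK is inactive.
Melibiose is absent, so IrpN is active.
Turanose is present, so ZorP is inactive.
No repressor is bound and IrpN is active, so *jovP* is transcribed.
So JovP is produced and active.
No repressor is bound and JovP is active, so *zorZ* is transcribed.
So ZorZ is produced and active.
Homoserine is present, so QilL is inactive.
Ornithine is present, so UlmE is active.
No repressor is bound and UlmE is active, so *cilW* is transcribed.
So CilW is produced and active.
Maltulose is absent, so TorA is inactive.
No repressor is bound and ZorZ and CilW are active, so *oxaQ* is transcribed.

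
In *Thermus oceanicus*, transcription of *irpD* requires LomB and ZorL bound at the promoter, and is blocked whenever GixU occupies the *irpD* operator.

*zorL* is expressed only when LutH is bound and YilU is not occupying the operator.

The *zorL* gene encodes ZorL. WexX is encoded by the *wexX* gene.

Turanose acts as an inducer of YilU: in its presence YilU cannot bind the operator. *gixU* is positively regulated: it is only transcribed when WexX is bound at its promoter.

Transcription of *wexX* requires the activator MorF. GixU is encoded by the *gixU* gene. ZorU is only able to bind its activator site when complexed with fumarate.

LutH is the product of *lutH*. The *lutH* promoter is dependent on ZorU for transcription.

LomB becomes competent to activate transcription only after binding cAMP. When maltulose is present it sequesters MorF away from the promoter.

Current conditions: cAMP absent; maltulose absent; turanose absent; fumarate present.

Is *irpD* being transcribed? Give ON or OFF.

cAMP is absent, so LomB is inactive.
Maltulose is absent, so MorF is active.
No repressor is bound and MorF is active, so *wexX* is transcribed.
So WexX is produced and active.
No repressor is bound and WexX is active, so *gixU* is transcribed.
So GixU is produced and active.
Fumarate is present, so ZorU is active.
No repressor is bound and ZorU is active, so *lutH* is transcribed.
So LutH is produced and active.
Turanose is absent, so YilU is active.
With repressor YilU bound, *zorL* is not transcribed.
So ZorL is not produced.
With repressor GixU bound, *irpD* is not transcribed.

OFF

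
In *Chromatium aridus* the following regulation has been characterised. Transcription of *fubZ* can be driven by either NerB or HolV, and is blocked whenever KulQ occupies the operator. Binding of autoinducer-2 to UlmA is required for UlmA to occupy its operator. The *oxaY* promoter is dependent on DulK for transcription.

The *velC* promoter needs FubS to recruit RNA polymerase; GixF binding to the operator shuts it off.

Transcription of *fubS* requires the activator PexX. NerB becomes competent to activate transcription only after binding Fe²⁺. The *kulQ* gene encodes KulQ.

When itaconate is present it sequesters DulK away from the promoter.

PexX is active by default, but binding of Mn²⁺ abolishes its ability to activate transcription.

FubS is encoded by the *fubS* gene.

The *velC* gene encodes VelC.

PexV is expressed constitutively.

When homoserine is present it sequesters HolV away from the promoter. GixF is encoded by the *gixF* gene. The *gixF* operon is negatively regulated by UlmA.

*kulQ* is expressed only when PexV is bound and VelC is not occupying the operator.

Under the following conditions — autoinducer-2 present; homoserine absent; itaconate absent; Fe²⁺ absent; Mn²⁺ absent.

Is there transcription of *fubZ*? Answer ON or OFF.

Autoinducer-2 is present, so UlmA is active.
With repressor UlmA bound, *gixF* is not transcribed.
So GixF is not produced.
Mn²⁺ is absent, so PexX is active.
No repressor is bound and PexX is active, so *fubS* is transcribed.
So FubS is produced and active.
No repressor is bound and FubS is active, so *velC* is transcribed.
So VelC is produced and active.
PexV is produced constitutively and is active.
With repressor VelC bound, *kulQ* is not transcribed.
So KulQ is not produced.
Fe²⁺ is absent, so NerB is inactive.
Homoserine is absent, so HolV is active.
Activator HolV is present, so *fubZ* is transcribed.

ON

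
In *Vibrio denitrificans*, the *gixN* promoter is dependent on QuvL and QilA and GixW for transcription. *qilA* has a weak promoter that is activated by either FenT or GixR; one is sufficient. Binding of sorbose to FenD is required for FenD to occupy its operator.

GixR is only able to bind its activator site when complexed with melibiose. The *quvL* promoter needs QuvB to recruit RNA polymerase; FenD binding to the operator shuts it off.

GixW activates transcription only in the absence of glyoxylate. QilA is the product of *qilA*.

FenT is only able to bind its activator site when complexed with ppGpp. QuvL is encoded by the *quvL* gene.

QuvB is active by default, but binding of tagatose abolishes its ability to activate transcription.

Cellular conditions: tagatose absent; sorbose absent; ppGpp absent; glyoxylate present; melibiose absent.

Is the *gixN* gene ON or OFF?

Sorbose is absent, so FenD is inactive.
Tagatose is absent, so QuvB is active.
No repressor is bound and QuvB is active, so *quvL* is transcribed.
So QuvL is produced and active.
ppGpp is absent, so FenT is inactive.
Melibiose is absent, so GixR is inactive.
No activator is available at the *qilA* promoter, so *qilA* is not transcribed.
So QilA is not produced.
Glyoxylate is present, so GixW is inactive.
Required activator QilA is absent, so *gixN* is not transcribed.

OFF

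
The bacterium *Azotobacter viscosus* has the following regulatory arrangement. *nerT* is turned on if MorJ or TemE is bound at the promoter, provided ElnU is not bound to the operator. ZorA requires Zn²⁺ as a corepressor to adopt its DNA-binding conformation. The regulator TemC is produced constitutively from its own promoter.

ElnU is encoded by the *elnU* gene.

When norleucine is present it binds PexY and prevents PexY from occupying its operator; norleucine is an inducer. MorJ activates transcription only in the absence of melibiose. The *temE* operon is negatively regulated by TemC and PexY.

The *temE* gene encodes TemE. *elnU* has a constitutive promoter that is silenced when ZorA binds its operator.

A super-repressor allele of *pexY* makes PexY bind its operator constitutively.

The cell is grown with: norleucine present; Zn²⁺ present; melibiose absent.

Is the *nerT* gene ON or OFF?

ON

Melibiose is absent, so MorJ is active.
TemC is produced constitutively and is active.
PexY is constitutively active in this strain.
With repressor TemC bound, *temE* is not transcribed.
So TemE is not produced.
Zn²⁺ is present, so ZorA is active.
With repressor ZorA bound, *elnU* is not transcribed.
So ElnU is not produced.
Activator MorJ is present, so *nerT* is transcribed.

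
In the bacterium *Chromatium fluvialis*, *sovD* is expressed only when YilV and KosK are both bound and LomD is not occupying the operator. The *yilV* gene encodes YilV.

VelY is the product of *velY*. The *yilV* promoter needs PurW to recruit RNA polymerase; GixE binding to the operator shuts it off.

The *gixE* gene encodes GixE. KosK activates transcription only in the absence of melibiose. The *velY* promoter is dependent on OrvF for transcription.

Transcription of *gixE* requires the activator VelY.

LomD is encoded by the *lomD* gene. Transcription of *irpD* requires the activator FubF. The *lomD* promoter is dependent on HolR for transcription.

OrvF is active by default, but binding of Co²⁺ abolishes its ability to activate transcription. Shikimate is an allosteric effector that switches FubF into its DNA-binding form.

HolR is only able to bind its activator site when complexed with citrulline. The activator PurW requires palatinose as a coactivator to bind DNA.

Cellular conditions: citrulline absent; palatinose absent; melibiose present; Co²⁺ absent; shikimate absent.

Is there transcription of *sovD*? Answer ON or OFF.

Co²⁺ is absent, so OrvF is active.
No repressor is bound and OrvF is active, so *velY* is transcribed.
So VelY is produced and active.
No repressor is bound and VelY is active, so *gixE* is transcribed.
So GixE is produced and active.
Palatinose is absent, so PurW is inactive.
With repressor GixE bound, *yilV* is not transcribed.
So YilV is not produced.
Melibiose is present, so KosK is inactive.
Citrulline is absent, so HolR is inactive.
Required activator HolR is absent, so *lomD* is not transcribed.
So LomD is not produced.
Required activator YilV is absent, so *sovD* is not transcribed.

OFF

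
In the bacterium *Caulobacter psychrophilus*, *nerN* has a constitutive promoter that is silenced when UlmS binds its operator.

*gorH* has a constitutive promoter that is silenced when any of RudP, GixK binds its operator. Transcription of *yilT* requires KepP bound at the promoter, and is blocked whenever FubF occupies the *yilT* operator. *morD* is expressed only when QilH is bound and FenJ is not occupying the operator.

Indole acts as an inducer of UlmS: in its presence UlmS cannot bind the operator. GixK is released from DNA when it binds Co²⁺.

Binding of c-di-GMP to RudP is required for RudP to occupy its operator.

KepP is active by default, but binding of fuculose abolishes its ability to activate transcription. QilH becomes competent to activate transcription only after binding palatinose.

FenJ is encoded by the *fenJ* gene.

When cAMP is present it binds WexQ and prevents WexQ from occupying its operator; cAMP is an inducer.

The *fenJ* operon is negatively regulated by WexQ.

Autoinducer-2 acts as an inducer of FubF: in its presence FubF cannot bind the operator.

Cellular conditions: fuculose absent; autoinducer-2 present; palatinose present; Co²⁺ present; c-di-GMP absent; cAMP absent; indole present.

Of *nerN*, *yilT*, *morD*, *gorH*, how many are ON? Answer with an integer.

4

Indole is present, so UlmS is inactive.
With no repressor bound, *nerN* is transcribed.
→ *nerN* is ON.
Fuculose is absent, so KepP is active.
Autoinducer-2 is present, so FubF is inactive.
No repressor is bound and KepP is active, so *yilT* is transcribed.
→ *yilT* is ON.
Palatinose is present, so QilH is active.
cAMP is absent, so WexQ is active.
With repressor WexQ bound, *fenJ* is not transcribed.
So FenJ is not produced.
No repressor is bound and QilH is active, so *morD* is transcribed.
→ *morD* is ON.
c-di-GMP is absent, so RudP is inactive.
Co²⁺ is present, so GixK is inactive.
With no repressor bound, *gorH* is transcribed.
→ *gorH* is ON.
4 of the 4 genes are transcribed.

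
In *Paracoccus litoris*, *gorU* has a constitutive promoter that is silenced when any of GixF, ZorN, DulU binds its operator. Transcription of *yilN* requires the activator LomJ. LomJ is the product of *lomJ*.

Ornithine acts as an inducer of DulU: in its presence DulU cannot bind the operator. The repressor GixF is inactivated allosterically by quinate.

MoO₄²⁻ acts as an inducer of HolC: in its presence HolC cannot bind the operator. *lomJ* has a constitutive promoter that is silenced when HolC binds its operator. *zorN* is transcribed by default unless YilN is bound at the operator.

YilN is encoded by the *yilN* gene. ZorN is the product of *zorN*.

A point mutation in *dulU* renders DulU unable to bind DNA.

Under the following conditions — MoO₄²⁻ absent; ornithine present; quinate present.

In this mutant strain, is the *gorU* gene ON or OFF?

OFF

Quinate is present, so GixF is inactive.
MoO₄²⁻ is absent, so HolC is active.
With repressor HolC bound, *lomJ* is not transcribed.
So LomJ is not produced.
Required activator LomJ is absent, so *yilN* is not transcribed.
So YilN is not produced.
With no repressor bound, *zorN* is transcribed.
So ZorN is produced and active.
DulU is non-functional in this strain, so it has no effect.
With repressor ZorN bound, *gorU* is not transcribed.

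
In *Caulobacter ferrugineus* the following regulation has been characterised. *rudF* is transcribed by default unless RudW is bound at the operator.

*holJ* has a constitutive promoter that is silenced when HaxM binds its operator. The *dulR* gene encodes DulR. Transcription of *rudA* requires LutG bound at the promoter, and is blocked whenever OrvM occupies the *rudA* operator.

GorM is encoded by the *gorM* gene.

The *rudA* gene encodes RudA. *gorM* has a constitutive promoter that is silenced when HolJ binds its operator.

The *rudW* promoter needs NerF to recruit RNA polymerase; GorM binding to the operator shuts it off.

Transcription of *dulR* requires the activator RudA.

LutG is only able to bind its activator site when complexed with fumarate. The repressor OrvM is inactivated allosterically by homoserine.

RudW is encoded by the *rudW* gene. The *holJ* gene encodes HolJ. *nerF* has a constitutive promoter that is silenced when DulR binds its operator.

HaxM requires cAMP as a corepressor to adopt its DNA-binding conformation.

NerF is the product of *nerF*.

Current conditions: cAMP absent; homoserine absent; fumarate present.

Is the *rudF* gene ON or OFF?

Homoserine is absent, so OrvM is active.
Fumarate is present, so LutG is active.
With repressor OrvM bound, *rudA* is not transcribed.
So RudA is not produced.
Required activator RudA is absent, so *dulR* is not transcribed.
So DulR is not produced.
With no repressor bound, *nerF* is transcribed.
So NerF is produced and active.
cAMP is absent, so HaxM is inactive.
With no repressor bound, *holJ* is transcribed.
So HolJ is produced and active.
With repressor HolJ bound, *gorM* is not transcribed.
So GorM is not produced.
No repressor is bound and NerF is active, so *rudW* is transcribed.
So RudW is produced and active.
With repressor RudW bound, *rudF* is not transcribed.

OFF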